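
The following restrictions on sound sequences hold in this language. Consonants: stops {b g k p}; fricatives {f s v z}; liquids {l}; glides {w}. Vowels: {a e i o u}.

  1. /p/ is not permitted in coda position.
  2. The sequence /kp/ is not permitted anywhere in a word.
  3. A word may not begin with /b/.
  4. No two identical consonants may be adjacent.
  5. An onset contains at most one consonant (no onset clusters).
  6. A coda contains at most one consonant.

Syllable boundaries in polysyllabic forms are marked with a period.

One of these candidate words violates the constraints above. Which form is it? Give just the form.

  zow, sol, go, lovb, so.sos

lovb

zow — σ1 onset /z/, coda /w/ ok → licit
sol — σ1 onset /s/, coda /l/ ok → licit
go — σ1 onset /g/, coda /∅/ ok → licit
lovb — violates constraint 6: syllable 1 coda /vb/ has 2 consonants (> 1) → illicit
so.sos — σ1 onset /s/, coda /∅/ ok; σ2 onset /s/, coda /s/ ok → licit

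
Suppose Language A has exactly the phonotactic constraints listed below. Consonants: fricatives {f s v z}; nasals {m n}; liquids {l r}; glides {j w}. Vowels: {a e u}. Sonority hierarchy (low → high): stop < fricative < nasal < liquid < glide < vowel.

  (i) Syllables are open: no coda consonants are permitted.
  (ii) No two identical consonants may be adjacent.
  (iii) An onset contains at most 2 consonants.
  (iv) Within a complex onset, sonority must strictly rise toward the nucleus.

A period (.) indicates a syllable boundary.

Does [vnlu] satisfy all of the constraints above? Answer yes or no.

[vnlu] — violates constraint (iii): syllable 1 onset /vnl/ has 3 consonants (> 2) → phonotactically illegal

no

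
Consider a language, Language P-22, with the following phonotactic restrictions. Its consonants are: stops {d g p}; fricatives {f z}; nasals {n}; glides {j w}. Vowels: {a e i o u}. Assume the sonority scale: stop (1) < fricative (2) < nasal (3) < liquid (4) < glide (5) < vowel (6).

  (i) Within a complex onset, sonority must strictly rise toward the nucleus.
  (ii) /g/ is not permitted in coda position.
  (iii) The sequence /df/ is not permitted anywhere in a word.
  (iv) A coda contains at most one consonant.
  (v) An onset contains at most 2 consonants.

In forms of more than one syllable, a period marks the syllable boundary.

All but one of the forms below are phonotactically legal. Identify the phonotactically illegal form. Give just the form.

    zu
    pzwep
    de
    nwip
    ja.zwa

zu — σ1 onset /z/, coda /∅/ ok → phonotactically legal
pzwep — violates constraint (v): syllable 1 onset /pzw/ has 3 consonants (> 2) → phonotactically illegal
de — σ1 onset /d/, coda /∅/ ok → phonotactically legal
nwip — σ1 onset /nw/ (3→5 rises), coda /p/ ok → phonotactically legal
ja.zwa — σ1 onset /j/, coda /∅/ ok; σ2 onset /zw/ (2→5 rises), coda /∅/ ok → phonotactically legal

pzwep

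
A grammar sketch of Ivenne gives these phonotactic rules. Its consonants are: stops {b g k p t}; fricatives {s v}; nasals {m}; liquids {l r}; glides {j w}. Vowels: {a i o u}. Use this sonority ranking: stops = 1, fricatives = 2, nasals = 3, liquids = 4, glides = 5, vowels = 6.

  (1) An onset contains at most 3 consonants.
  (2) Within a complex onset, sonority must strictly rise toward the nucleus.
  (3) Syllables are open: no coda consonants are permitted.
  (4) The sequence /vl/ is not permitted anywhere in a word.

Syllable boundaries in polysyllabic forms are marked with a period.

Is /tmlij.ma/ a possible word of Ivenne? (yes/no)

no

/tmlij.ma/ — violates constraint 3: syllable 1 coda /j/ has 1 consonant (> 0) → illicit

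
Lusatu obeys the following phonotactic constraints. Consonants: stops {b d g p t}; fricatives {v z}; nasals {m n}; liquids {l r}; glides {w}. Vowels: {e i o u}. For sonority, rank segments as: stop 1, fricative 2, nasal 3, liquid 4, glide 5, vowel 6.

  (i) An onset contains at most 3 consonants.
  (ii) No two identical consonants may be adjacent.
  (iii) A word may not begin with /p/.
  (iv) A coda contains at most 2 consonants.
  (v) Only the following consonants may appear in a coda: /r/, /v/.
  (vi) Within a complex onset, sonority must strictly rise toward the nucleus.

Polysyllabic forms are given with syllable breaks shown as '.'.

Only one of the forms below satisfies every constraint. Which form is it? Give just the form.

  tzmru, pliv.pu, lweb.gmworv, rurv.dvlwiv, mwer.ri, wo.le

tzmru — violates constraint (i): syllable 1 onset /tzmr/ has 4 consonants (> 3) → illicit
pliv.pu — violates constraint (iii): word begins with /p/ → illicit
lweb.gmworv — violates constraint (v): syllable 1 coda contains /b/, which is not a licensed coda consonant → illicit
rurv.dvlwiv — violates constraint (i): syllable 2 onset /dvlw/ has 4 consonants (> 3) → illicit
mwer.ri — violates constraint (ii): adjacent identical consonants /rr/ → illicit
wo.le — σ1 onset /w/, coda /∅/ ok; σ2 onset /l/, coda /∅/ ok → licit

wo.le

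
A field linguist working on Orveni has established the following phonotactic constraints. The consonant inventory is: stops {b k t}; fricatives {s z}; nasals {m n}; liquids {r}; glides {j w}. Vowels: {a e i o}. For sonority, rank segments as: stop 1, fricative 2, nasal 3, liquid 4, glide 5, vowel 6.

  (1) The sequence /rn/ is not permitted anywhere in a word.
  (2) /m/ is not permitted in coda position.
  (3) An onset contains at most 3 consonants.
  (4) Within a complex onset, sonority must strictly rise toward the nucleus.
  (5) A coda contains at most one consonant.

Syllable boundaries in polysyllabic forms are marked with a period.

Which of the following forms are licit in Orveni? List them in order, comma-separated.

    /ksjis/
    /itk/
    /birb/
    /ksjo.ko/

/ksjis/, /ksjo.ko/

/ksjis/ — σ1 onset /ksj/ (1→2→5 rises), coda /s/ ok → licit
/itk/ — violates constraint 5: syllable 1 coda /tk/ has 2 consonants (> 1) → illicit
/birb/ — violates constraint 5: syllable 1 coda /rb/ has 2 consonants (> 1) → illicit
/ksjo.ko/ — σ1 onset /ksj/ (1→2→5 rises), coda /∅/ ok; σ2 onset /k/, coda /∅/ ok → licit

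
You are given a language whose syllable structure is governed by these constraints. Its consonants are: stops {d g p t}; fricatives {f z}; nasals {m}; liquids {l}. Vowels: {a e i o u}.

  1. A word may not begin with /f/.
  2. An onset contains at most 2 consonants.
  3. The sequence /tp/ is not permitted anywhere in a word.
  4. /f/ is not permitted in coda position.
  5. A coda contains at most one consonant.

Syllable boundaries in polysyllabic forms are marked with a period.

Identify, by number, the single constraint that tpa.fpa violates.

tpa.fpa: contains banned sequence /tp/.
This is a violation of constraint 3: "The sequence /tp/ is not permitted anywhere in a word."
The remaining constraints (1, 2, 4, 5) are satisfied.

3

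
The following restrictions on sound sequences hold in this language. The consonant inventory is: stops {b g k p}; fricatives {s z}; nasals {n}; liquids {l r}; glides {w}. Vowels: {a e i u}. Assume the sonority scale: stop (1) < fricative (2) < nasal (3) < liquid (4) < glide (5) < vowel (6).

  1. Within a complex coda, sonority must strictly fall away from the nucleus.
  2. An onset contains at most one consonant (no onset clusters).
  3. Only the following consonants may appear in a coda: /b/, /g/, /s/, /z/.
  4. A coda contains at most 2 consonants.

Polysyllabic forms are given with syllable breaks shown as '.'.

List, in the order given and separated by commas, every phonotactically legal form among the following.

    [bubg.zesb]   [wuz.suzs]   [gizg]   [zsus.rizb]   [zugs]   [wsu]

[gizg]

[bubg.zesb] — violates constraint 1: syllable 1 coda /bg/: /b/ (stop, 1) → /g/ (stop, 1) does not fall → phonotactically illegal
[wuz.suzs] — violates constraint 1: syllable 2 coda /zs/: /z/ (fricative, 2) → /s/ (fricative, 2) does not fall → phonotactically illegal
[gizg] — σ1 onset /g/, coda /zg/ (2→1 falls) ok → phonotactically legal
[zsus.rizb] — violates constraint 2: syllable 1 onset /zs/ has 2 consonants (> 1) → phonotactically illegal
[zugs] — violates constraint 1: syllable 1 coda /gs/: /g/ (stop, 1) → /s/ (fricative, 2) does not fall → phonotactically illegal
[wsu] — violates constraint 2: syllable 1 onset /ws/ has 2 consonants (> 1) → phonotactically illegal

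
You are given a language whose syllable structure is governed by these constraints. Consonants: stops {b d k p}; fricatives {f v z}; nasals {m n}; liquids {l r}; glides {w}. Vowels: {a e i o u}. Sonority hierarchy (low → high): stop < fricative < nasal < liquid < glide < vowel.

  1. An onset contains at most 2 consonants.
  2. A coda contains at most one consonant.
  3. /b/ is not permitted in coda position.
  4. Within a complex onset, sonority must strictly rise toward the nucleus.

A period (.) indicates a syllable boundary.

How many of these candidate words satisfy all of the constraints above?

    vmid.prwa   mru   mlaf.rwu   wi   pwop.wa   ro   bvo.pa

6

vmid.prwa — violates constraint 1: syllable 2 onset /prw/ has 3 consonants (> 2) → phonotactically illegal
mru — σ1 onset /mr/ (3→4 rises), coda /∅/ ok → phonotactically legal
mlaf.rwu — σ1 onset /ml/ (3→4 rises), coda /f/ ok; σ2 onset /rw/ (4→5 rises), coda /∅/ ok → phonotactically legal
wi — σ1 onset /w/, coda /∅/ ok → phonotactically legal
pwop.wa — σ1 onset /pw/ (1→5 rises), coda /p/ ok; σ2 onset /w/, coda /∅/ ok → phonotactically legal
ro — σ1 onset /r/, coda /∅/ ok → phonotactically legal
bvo.pa — σ1 onset /bv/ (1→2 rises), coda /∅/ ok; σ2 onset /p/, coda /∅/ ok → phonotactically legal
Phonotactically legal: mru, mlaf.rwu, wi, pwop.wa, ro, bvo.pa → 6.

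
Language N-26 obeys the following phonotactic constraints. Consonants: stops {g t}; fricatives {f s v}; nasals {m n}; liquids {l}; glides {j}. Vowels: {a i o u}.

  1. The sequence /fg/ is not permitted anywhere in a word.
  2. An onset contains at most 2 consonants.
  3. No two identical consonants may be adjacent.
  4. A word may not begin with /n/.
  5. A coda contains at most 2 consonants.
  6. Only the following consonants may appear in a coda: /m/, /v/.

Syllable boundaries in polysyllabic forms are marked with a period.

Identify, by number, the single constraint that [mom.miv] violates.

[mom.miv]: adjacent identical consonants /mm/.
This is a violation of constraint 3: "No two identical consonants may be adjacent."
The remaining constraints (1, 2, 4, 5, 6) are satisfied.

3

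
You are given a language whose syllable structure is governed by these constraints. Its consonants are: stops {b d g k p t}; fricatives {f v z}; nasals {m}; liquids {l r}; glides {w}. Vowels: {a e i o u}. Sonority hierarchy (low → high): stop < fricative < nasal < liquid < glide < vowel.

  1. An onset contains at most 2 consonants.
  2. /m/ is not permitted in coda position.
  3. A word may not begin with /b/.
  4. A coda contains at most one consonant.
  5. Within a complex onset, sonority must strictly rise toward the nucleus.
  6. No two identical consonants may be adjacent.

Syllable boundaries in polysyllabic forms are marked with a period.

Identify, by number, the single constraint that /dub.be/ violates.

/dub.be/: adjacent identical consonants /bb/.
This is a violation of constraint 6: "No two identical consonants may be adjacent."
The remaining constraints (1, 2, 3, 4, 5) are satisfied.

6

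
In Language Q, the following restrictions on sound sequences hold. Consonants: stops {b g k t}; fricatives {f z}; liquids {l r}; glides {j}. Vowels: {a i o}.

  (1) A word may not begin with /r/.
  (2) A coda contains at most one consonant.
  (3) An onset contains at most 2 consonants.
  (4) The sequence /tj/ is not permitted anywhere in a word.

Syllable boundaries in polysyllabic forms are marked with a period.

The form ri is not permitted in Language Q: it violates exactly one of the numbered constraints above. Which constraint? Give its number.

1

ri: word begins with /r/.
This is a violation of constraint 1: "A word may not begin with /r/."
The remaining constraints (2, 3, 4) are satisfied.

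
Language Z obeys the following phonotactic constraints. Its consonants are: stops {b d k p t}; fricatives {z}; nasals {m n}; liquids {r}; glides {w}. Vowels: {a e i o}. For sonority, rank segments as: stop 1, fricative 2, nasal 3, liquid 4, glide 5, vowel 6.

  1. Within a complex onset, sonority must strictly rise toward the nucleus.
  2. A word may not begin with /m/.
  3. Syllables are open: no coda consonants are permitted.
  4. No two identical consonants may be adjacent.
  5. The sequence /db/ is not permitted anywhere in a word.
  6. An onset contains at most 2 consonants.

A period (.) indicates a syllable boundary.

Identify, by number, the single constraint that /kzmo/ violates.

6

/kzmo/: syllable 1 onset /kzm/ has 3 consonants (> 2).
This is a violation of constraint 6: "An onset contains at most 2 consonants."
The remaining constraints (1, 2, 3, 4, 5) are satisfied.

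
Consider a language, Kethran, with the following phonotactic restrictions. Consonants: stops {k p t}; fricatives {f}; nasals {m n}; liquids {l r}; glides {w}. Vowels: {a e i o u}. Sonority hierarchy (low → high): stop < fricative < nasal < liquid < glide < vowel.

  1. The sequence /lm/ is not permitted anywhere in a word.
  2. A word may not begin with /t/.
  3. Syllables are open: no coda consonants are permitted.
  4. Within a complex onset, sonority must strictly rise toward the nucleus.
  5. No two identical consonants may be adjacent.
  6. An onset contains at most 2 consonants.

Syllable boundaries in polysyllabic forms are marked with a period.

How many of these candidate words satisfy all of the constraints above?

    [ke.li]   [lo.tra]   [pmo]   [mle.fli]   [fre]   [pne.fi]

6

[ke.li] — σ1 onset /k/, coda /∅/ ok; σ2 onset /l/, coda /∅/ ok → well-formed
[lo.tra] — σ1 onset /l/, coda /∅/ ok; σ2 onset /tr/ (1→4 rises), coda /∅/ ok → well-formed
[pmo] — σ1 onset /pm/ (1→3 rises), coda /∅/ ok → well-formed
[mle.fli] — σ1 onset /ml/ (3→4 rises), coda /∅/ ok; σ2 onset /fl/ (2→4 rises), coda /∅/ ok → well-formed
[fre] — σ1 onset /fr/ (2→4 rises), coda /∅/ ok → well-formed
[pne.fi] — σ1 onset /pn/ (1→3 rises), coda /∅/ ok; σ2 onset /f/, coda /∅/ ok → well-formed
Well-formed: [ke.li], [lo.tra], [pmo], [mle.fli], [fre], [pne.fi] → 6.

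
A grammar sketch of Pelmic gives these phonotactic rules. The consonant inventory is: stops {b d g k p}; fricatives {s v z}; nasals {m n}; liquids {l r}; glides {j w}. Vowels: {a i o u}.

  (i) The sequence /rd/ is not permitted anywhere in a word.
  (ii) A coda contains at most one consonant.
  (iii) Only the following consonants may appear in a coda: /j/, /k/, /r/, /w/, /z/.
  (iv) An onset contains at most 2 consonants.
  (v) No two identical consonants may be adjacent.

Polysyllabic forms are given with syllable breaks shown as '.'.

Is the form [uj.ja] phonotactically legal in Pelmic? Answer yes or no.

no

[uj.ja] — violates constraint (v): adjacent identical consonants /jj/ → phonotactically illegal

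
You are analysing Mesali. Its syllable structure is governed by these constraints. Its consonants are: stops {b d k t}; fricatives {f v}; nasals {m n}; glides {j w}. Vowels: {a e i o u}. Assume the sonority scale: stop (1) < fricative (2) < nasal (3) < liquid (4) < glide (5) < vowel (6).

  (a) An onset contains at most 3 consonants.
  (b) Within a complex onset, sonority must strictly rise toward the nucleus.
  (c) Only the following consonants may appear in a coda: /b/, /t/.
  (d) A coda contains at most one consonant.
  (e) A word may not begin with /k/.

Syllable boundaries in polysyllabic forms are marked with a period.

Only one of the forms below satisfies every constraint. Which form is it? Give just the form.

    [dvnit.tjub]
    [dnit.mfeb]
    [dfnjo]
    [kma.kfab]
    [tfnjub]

[dvnit.tjub]

[dvnit.tjub] — σ1 onset /dvn/ (1→2→3 rises), coda /t/ ok; σ2 onset /tj/ (1→5 rises), coda /b/ ok → well-formed
[dnit.mfeb] — violates constraint (b): syllable 2 onset /mf/: /m/ (nasal, 3) → /f/ (fricative, 2) does not rise → ill-formed
[dfnjo] — violates constraint (a): syllable 1 onset /dfnj/ has 4 consonants (> 3) → ill-formed
[kma.kfab] — violates constraint (e): word begins with /k/ → ill-formed
[tfnjub] — violates constraint (a): syllable 1 onset /tfnj/ has 4 consonants (> 3) → ill-formed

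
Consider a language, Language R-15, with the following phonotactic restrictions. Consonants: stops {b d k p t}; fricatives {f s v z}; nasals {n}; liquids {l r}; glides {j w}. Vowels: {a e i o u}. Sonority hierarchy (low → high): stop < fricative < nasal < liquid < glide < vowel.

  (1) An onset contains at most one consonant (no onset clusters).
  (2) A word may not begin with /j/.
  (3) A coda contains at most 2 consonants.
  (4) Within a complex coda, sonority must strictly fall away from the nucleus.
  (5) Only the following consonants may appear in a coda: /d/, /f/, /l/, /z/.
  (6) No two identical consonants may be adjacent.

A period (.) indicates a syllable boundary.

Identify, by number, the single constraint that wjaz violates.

1

wjaz: syllable 1 onset /wj/ has 2 consonants (> 1).
This is a violation of constraint 1: "An onset contains at most one consonant (no onset clusters)."
The remaining constraints (2, 3, 4, 5, 6) are satisfied.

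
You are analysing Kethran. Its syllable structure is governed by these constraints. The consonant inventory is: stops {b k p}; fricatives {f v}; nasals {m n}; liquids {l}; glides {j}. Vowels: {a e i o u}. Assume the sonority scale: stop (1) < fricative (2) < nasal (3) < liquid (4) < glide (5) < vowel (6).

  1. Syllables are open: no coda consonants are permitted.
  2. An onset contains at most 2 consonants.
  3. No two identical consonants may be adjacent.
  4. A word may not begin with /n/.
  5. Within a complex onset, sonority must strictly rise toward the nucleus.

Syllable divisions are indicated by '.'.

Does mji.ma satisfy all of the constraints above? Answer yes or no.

mji.ma — σ1 onset /mj/ (3→5 rises), coda /∅/ ok; σ2 onset /m/, coda /∅/ ok → phonotactically legal

yes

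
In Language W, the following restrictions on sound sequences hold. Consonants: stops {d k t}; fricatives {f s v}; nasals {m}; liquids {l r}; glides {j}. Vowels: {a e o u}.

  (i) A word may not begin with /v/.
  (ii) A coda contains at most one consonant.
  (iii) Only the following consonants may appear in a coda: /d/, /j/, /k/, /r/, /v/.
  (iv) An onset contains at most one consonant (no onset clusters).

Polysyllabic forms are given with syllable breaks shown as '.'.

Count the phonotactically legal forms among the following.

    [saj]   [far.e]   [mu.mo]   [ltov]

3

[saj] — σ1 onset /s/, coda /j/ ok → phonotactically legal
[far.e] — σ1 onset /f/, coda /r/ ok; σ2 onset /∅/, coda /∅/ ok → phonotactically legal
[mu.mo] — σ1 onset /m/, coda /∅/ ok; σ2 onset /m/, coda /∅/ ok → phonotactically legal
[ltov] — violates constraint (iv): syllable 1 onset /lt/ has 2 consonants (> 1) → phonotactically illegal
Phonotactically legal: [saj], [far.e], [mu.mo] → 3.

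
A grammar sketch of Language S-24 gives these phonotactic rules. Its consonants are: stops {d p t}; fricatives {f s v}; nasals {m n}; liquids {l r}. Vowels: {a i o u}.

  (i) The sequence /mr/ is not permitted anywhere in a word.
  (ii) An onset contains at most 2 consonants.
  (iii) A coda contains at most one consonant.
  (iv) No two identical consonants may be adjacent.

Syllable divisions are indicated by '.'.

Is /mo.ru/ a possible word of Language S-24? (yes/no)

yes

/mo.ru/ — σ1 onset /m/, coda /∅/ ok; σ2 onset /r/, coda /∅/ ok → permitted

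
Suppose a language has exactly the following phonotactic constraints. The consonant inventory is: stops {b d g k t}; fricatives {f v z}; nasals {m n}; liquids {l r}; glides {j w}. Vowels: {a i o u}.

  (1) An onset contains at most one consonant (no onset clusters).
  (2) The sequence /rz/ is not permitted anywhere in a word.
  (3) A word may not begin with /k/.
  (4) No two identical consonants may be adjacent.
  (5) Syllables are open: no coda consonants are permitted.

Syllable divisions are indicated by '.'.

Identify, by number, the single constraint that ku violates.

ku: word begins with /k/.
This is a violation of constraint 3: "A word may not begin with /k/."
The remaining constraints (1, 2, 4, 5) are satisfied.

3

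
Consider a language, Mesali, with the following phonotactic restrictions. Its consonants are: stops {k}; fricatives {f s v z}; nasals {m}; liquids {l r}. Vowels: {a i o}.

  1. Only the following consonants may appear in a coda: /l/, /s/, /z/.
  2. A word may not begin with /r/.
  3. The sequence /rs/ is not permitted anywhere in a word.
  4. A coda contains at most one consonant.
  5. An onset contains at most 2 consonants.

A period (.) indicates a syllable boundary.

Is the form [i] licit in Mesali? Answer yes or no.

yes

[i] — σ1 onset /∅/, coda /∅/ ok → licit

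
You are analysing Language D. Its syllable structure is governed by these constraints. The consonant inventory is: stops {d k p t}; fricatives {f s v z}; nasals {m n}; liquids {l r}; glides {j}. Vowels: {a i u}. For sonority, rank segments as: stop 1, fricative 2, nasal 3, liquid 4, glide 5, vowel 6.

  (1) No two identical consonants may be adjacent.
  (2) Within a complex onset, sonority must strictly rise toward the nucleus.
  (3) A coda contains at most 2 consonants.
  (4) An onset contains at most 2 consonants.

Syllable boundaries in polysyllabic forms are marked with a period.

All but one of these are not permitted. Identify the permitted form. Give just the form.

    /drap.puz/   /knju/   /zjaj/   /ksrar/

/drap.puz/ — violates constraint 1: adjacent identical consonants /pp/ → not permitted
/knju/ — violates constraint 4: syllable 1 onset /knj/ has 3 consonants (> 2) → not permitted
/zjaj/ — σ1 onset /zj/ (2→5 rises), coda /j/ ok → permitted
/ksrar/ — violates constraint 4: syllable 1 onset /ksr/ has 3 consonants (> 2) → not permitted

/zjaj/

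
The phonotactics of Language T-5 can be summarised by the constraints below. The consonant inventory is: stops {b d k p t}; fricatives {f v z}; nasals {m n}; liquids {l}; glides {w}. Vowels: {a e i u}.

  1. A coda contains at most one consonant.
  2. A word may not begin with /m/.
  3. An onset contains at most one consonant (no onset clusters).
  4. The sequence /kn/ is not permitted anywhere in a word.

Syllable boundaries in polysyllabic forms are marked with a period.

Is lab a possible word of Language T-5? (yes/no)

lab — σ1 onset /l/, coda /b/ ok → permitted

yes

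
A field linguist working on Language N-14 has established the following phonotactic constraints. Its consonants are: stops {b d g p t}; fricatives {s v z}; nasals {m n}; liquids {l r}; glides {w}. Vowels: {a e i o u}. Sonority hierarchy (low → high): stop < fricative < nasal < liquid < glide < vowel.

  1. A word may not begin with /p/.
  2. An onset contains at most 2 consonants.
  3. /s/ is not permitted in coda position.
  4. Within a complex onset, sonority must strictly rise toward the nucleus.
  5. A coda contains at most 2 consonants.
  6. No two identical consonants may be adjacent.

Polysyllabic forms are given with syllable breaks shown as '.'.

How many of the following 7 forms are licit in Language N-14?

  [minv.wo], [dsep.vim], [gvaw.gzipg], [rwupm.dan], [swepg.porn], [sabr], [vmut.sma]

7

[minv.wo] — σ1 onset /m/, coda /nv/ (2C) ok; σ2 onset /w/, coda /∅/ ok → licit
[dsep.vim] — σ1 onset /ds/ (1→2 rises), coda /p/ ok; σ2 onset /v/, coda /m/ ok → licit
[gvaw.gzipg] — σ1 onset /gv/ (1→2 rises), coda /w/ ok; σ2 onset /gz/ (1→2 rises), coda /pg/ (2C) ok → licit
[rwupm.dan] — σ1 onset /rw/ (4→5 rises), coda /pm/ (2C) ok; σ2 onset /d/, coda /n/ ok → licit
[swepg.porn] — σ1 onset /sw/ (2→5 rises), coda /pg/ (2C) ok; σ2 onset /p/, coda /rn/ (2C) ok → licit
[sabr] — σ1 onset /s/, coda /br/ (2C) ok → licit
[vmut.sma] — σ1 onset /vm/ (2→3 rises), coda /t/ ok; σ2 onset /sm/ (2→3 rises), coda /∅/ ok → licit
Licit: [minv.wo], [dsep.vim], [gvaw.gzipg], [rwupm.dan], [swepg.porn], [sabr], [vmut.sma] → 7.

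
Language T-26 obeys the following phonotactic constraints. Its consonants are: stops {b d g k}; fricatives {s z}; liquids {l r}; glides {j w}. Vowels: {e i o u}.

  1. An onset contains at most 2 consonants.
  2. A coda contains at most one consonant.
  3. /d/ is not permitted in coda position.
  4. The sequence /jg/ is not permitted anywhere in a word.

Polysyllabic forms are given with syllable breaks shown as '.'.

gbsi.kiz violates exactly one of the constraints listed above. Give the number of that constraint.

gbsi.kiz: syllable 1 onset /gbs/ has 3 consonants (> 2).
This is a violation of constraint 1: "An onset contains at most 2 consonants."
The remaining constraints (2, 3, 4) are satisfied.

1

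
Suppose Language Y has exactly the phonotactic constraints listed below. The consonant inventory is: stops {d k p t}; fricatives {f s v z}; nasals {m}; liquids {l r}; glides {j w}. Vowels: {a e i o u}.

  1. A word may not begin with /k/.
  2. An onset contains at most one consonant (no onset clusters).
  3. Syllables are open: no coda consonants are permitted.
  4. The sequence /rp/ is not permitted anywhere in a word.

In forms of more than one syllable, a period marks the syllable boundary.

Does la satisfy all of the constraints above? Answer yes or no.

yes

la — σ1 onset /l/, coda /∅/ ok → licit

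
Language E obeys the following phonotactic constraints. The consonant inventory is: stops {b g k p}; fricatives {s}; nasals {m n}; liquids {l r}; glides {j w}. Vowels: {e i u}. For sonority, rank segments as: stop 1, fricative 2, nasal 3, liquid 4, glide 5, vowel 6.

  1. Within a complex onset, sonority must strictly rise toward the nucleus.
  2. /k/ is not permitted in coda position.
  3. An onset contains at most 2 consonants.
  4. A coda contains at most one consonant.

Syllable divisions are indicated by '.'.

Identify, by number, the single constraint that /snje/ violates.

3

/snje/: syllable 1 onset /snj/ has 3 consonants (> 2).
This is a violation of constraint 3: "An onset contains at most 2 consonants."
The remaining constraints (1, 2, 4) are satisfied.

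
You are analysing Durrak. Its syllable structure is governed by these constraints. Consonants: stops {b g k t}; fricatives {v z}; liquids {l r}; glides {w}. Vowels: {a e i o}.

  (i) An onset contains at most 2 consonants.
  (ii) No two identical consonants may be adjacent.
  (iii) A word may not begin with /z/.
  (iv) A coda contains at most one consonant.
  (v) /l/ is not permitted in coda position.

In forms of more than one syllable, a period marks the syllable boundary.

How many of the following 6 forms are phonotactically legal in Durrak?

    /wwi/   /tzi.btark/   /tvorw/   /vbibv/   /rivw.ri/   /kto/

1

/wwi/ — violates constraint (ii): adjacent identical consonants /ww/ → phonotactically illegal
/tzi.btark/ — violates constraint (iv): syllable 2 coda /rk/ has 2 consonants (> 1) → phonotactically illegal
/tvorw/ — violates constraint (iv): syllable 1 coda /rw/ has 2 consonants (> 1) → phonotactically illegal
/vbibv/ — violates constraint (iv): syllable 1 coda /bv/ has 2 consonants (> 1) → phonotactically illegal
/rivw.ri/ — violates constraint (iv): syllable 1 coda /vw/ has 2 consonants (> 1) → phonotactically illegal
/kto/ — σ1 onset /kt/ (2C), coda /∅/ ok → phonotactically legal
Phonotactically legal: /kto/ → 1.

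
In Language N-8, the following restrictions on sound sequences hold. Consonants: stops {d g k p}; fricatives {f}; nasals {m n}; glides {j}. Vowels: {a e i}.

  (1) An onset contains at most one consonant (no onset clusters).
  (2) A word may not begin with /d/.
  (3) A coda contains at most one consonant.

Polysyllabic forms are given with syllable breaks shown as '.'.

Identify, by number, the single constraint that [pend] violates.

3

[pend]: syllable 1 coda /nd/ has 2 consonants (> 1).
This is a violation of constraint 3: "A coda contains at most one consonant."
The remaining constraints (1, 2) are satisfied.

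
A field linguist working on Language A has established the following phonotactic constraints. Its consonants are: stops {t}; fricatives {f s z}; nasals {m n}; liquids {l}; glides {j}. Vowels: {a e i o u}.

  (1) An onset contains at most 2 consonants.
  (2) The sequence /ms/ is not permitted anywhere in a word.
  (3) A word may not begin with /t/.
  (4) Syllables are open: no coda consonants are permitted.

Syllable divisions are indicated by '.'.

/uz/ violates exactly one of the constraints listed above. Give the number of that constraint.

4

/uz/: syllable 1 coda /z/ has 1 consonant (> 0).
This is a violation of constraint 4: "Syllables are open: no coda consonants are permitted."
The remaining constraints (1, 2, 3) are satisfied.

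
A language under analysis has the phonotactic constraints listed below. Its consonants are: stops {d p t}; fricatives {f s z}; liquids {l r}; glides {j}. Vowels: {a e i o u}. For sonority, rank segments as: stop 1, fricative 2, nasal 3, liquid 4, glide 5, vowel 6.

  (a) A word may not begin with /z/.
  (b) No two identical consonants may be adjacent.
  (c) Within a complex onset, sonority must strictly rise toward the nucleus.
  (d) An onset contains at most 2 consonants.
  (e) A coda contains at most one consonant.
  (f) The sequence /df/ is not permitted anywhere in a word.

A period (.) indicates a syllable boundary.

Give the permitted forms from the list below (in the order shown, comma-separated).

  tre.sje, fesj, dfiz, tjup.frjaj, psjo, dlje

tre.sje — σ1 onset /tr/ (1→4 rises), coda /∅/ ok; σ2 onset /sj/ (2→5 rises), coda /∅/ ok → permitted
fesj — violates constraint (e): syllable 1 coda /sj/ has 2 consonants (> 1) → not permitted
dfiz — violates constraint (f): contains banned sequence /df/ → not permitted
tjup.frjaj — violates constraint (d): syllable 2 onset /frj/ has 3 consonants (> 2) → not permitted
psjo — violates constraint (d): syllable 1 onset /psj/ has 3 consonants (> 2) → not permitted
dlje — violates constraint (d): syllable 1 onset /dlj/ has 3 consonants (> 2) → not permitted

tre.sje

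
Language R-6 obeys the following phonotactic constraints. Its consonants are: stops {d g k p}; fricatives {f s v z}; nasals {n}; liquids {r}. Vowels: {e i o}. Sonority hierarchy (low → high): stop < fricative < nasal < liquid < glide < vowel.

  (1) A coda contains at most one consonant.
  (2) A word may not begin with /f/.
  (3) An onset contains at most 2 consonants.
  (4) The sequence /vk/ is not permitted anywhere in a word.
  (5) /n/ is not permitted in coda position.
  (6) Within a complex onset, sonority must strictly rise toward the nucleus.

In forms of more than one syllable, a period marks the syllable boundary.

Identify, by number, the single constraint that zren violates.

5

zren: syllable 1 coda contains /n/.
This is a violation of constraint 5: "/n/ is not permitted in coda position."
The remaining constraints (1, 2, 3, 4, 6) are satisfied.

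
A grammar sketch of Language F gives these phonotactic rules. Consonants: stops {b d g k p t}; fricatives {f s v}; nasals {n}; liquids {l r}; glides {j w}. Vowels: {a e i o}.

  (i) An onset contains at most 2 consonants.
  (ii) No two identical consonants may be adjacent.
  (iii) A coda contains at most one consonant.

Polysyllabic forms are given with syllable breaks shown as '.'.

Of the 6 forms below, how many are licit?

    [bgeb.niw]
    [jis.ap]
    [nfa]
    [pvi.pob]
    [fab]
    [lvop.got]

[bgeb.niw] — σ1 onset /bg/ (2C), coda /b/ ok; σ2 onset /n/, coda /w/ ok → licit
[jis.ap] — σ1 onset /j/, coda /s/ ok; σ2 onset /∅/, coda /p/ ok → licit
[nfa] — σ1 onset /nf/ (2C), coda /∅/ ok → licit
[pvi.pob] — σ1 onset /pv/ (2C), coda /∅/ ok; σ2 onset /p/, coda /b/ ok → licit
[fab] — σ1 onset /f/, coda /b/ ok → licit
[lvop.got] — σ1 onset /lv/ (2C), coda /p/ ok; σ2 onset /g/, coda /t/ ok → licit
Licit: [bgeb.niw], [jis.ap], [nfa], [pvi.pob], [fab], [lvop.got] → 6.

6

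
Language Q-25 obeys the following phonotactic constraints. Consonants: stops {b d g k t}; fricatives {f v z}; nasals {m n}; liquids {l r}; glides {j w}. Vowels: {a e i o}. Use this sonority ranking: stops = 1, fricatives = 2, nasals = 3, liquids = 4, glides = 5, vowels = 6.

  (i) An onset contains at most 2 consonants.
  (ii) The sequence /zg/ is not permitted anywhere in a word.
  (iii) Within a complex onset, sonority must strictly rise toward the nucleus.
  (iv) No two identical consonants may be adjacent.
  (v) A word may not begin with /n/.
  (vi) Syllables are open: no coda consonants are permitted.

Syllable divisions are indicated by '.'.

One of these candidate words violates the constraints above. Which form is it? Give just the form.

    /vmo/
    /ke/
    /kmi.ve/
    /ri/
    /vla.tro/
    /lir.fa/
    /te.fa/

/lir.fa/

/vmo/ — σ1 onset /vm/ (2→3 rises), coda /∅/ ok → phonotactically legal
/ke/ — σ1 onset /k/, coda /∅/ ok → phonotactically legal
/kmi.ve/ — σ1 onset /km/ (1→3 rises), coda /∅/ ok; σ2 onset /v/, coda /∅/ ok → phonotactically legal
/ri/ — σ1 onset /r/, coda /∅/ ok → phonotactically legal
/vla.tro/ — σ1 onset /vl/ (2→4 rises), coda /∅/ ok; σ2 onset /tr/ (1→4 rises), coda /∅/ ok → phonotactically legal
/lir.fa/ — violates constraint (vi): syllable 1 coda /r/ has 1 consonant (> 0) → phonotactically illegal
/te.fa/ — σ1 onset /t/, coda /∅/ ok; σ2 onset /f/, coda /∅/ ok → phonotactically legal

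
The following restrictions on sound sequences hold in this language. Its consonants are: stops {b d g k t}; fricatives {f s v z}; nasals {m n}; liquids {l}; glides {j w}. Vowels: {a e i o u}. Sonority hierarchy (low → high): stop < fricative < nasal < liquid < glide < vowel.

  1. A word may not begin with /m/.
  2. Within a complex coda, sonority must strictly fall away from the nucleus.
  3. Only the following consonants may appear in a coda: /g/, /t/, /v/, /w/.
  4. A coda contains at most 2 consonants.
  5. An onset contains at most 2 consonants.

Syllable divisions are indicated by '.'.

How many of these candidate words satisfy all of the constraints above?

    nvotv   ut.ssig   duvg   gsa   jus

nvotv — violates constraint 2: syllable 1 coda /tv/: /t/ (stop, 1) → /v/ (fricative, 2) does not fall → illicit
ut.ssig — σ1 onset /∅/, coda /t/ ok; σ2 onset /ss/ (2C), coda /g/ ok → licit
duvg — σ1 onset /d/, coda /vg/ (2→1 falls) ok → licit
gsa — σ1 onset /gs/ (2C), coda /∅/ ok → licit
jus — violates constraint 3: syllable 1 coda contains /s/, which is not a licensed coda consonant → illicit
Licit: ut.ssig, duvg, gsa → 3.

3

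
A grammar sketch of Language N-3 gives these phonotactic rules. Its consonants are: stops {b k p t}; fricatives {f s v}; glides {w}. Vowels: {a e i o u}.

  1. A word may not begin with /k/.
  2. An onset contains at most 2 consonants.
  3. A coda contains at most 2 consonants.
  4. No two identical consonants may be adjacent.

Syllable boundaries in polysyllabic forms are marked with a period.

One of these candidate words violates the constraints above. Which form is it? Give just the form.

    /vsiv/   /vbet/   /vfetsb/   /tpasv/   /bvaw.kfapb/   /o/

/vsiv/ — σ1 onset /vs/ (2C), coda /v/ ok → phonotactically legal
/vbet/ — σ1 onset /vb/ (2C), coda /t/ ok → phonotactically legal
/vfetsb/ — violates constraint 3: syllable 1 coda /tsb/ has 3 consonants (> 2) → phonotactically illegal
/tpasv/ — σ1 onset /tp/ (2C), coda /sv/ (2C) ok → phonotactically legal
/bvaw.kfapb/ — σ1 onset /bv/ (2C), coda /w/ ok; σ2 onset /kf/ (2C), coda /pb/ (2C) ok → phonotactically legal
/o/ — σ1 onset /∅/, coda /∅/ ok → phonotactically legal

/vfetsb/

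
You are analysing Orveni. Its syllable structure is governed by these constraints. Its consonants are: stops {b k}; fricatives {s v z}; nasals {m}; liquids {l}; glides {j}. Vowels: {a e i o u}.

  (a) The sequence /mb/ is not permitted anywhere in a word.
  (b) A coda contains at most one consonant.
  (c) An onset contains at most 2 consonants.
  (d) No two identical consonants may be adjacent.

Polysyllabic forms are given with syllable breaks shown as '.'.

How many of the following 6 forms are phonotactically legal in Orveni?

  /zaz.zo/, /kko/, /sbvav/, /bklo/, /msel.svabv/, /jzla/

0

/zaz.zo/ — violates constraint (d): adjacent identical consonants /zz/ → phonotactically illegal
/kko/ — violates constraint (d): adjacent identical consonants /kk/ → phonotactically illegal
/sbvav/ — violates constraint (c): syllable 1 onset /sbv/ has 3 consonants (> 2) → phonotactically illegal
/bklo/ — violates constraint (c): syllable 1 onset /bkl/ has 3 consonants (> 2) → phonotactically illegal
/msel.svabv/ — violates constraint (b): syllable 2 coda /bv/ has 2 consonants (> 1) → phonotactically illegal
/jzla/ — violates constraint (c): syllable 1 onset /jzl/ has 3 consonants (> 2) → phonotactically illegal
No form is phonotactically legal → 0.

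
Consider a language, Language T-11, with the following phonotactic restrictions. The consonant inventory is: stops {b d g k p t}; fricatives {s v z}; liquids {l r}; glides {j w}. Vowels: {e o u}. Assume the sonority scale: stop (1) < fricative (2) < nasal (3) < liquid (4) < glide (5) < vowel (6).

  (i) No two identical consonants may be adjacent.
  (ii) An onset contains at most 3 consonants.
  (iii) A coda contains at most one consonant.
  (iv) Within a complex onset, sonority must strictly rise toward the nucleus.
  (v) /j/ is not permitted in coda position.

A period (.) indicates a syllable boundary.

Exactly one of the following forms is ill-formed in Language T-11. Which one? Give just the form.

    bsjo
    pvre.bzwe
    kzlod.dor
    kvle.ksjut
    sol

kzlod.dor

bsjo — σ1 onset /bsj/ (1→2→5 rises), coda /∅/ ok → well-formed
pvre.bzwe — σ1 onset /pvr/ (1→2→4 rises), coda /∅/ ok; σ2 onset /bzw/ (1→2→5 rises), coda /∅/ ok → well-formed
kzlod.dor — violates constraint (i): adjacent identical consonants /dd/ → ill-formed
kvle.ksjut — σ1 onset /kvl/ (1→2→4 rises), coda /∅/ ok; σ2 onset /ksj/ (1→2→5 rises), coda /t/ ok → well-formed
sol — σ1 onset /s/, coda /l/ ok → well-formed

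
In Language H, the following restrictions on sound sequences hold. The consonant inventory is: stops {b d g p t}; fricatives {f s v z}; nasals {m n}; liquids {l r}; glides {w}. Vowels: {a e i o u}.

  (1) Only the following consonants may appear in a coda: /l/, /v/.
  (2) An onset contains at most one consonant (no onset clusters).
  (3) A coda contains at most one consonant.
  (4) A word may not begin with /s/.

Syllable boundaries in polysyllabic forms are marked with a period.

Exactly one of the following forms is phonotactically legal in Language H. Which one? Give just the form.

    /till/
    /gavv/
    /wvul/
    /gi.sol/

/till/ — violates constraint 3: syllable 1 coda /ll/ has 2 consonants (> 1) → phonotactically illegal
/gavv/ — violates constraint 3: syllable 1 coda /vv/ has 2 consonants (> 1) → phonotactically illegal
/wvul/ — violates constraint 2: syllable 1 onset /wv/ has 2 consonants (> 1) → phonotactically illegal
/gi.sol/ — σ1 onset /g/, coda /∅/ ok; σ2 onset /s/, coda /l/ ok → phonotactically legal

/gi.sol/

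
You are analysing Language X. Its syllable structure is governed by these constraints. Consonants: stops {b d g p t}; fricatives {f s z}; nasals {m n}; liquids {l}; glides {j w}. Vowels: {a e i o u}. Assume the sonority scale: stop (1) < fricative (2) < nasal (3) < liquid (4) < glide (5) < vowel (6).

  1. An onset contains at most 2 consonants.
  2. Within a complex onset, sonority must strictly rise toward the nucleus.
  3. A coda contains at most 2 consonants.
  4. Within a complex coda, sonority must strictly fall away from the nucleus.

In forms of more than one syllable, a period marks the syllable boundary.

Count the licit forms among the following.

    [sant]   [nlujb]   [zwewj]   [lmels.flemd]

[sant] — σ1 onset /s/, coda /nt/ (3→1 falls) ok → licit
[nlujb] — σ1 onset /nl/ (3→4 rises), coda /jb/ (5→1 falls) ok → licit
[zwewj] — violates constraint 4: syllable 1 coda /wj/: /w/ (glide, 5) → /j/ (glide, 5) does not fall → illicit
[lmels.flemd] — violates constraint 2: syllable 1 onset /lm/: /l/ (liquid, 4) → /m/ (nasal, 3) does not rise → illicit
Licit: [sant], [nlujb] → 2.

2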